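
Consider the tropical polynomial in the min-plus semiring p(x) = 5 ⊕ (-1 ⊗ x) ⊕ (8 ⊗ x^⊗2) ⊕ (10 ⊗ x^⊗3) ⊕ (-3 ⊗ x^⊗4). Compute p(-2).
p(-2) = -11

A tropical monomial a ⊗ x^⊗i evaluates to a + i · x. Evaluating each term at x = -2:
  Term 0 contributes 5 + 0 · -2 = 5
  Term 1 contributes -1 + 1 · -2 = -3
  Term 2 contributes 8 + 2 · -2 = 4
  Term 3 contributes 10 + 3 · -2 = 4
  Term 4 contributes -3 + 4 · -2 = -11
p(-2) = ⊕ of these = min[5, -3, 4, 4, -11] = -11.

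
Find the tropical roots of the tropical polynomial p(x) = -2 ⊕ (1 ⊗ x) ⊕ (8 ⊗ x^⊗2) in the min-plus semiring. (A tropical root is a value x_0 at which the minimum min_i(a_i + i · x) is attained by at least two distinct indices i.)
Roots: {-7, -3}

Each tropical root is a break point of the lower envelope of the lines y = a_i + i · x (there are 3 lines, with slopes 0, 1, ..., 2). Only the lines that attain the minimum somewhere contribute to roots; other lines are dominated. Here the surviving (envelope) indices are i = 2, i = 1, i = 0.
Intersections between consecutive envelope lines give the roots: for adjacent envelope indices i < j the intersection is x = (a_i − a_j) / (j − i). Reading off the sorted break points: {-7, -3}.
Verification: at each break x_0, at least two indices attain the minimum of min_i(a_i + i · x_0).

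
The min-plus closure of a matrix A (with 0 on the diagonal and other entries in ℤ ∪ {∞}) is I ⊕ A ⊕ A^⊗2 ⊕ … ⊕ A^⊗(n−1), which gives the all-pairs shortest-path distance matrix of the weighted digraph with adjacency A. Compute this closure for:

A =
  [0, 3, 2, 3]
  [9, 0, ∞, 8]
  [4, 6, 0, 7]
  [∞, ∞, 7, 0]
Closure =
  [0, 3, 2, 3]
  [9, 0, 11, 8]
  [4, 6, 0, 7]
  [11, 13, 7, 0]

This is the Floyd-Warshall all-pairs shortest-path computation. For each intermediate vertex k = 0, 1, …, 3, update dist[i][j] ← min(dist[i][j], dist[i][k] + dist[k][j]). The final matrix gives, for each (i, j), the minimum total weight of any directed path from i to j (possibly empty when i = j).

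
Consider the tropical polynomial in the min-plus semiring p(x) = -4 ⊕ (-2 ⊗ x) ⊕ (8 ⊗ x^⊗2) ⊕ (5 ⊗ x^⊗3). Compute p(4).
p(4) = -4

A tropical monomial a ⊗ x^⊗i evaluates to a + i · x. Evaluating each term at x = 4:
  Term 0 contributes -4 + 0 · 4 = -4
  Term 1 contributes -2 + 1 · 4 = 2
  Term 2 contributes 8 + 2 · 4 = 16
  Term 3 contributes 5 + 3 · 4 = 17
p(4) = ⊕ of these = min[-4, 2, 16, 17] = -4.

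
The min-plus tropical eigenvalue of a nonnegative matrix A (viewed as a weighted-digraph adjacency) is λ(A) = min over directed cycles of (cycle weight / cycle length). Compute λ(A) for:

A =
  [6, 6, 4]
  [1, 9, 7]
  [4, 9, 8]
λ(A) = 7/2

Enumerate directed cycles and compute their means (weight / length). Sample:
  cycle 0 → 0: weight = 6, length = 1, mean = 6/1 ≈ 6.000
  cycle 1 → 1: weight = 9, length = 1, mean = 9/1 ≈ 9.000
  cycle 2 → 2: weight = 8, length = 1, mean = 8/1 ≈ 8.000
  cycle 0 → 1 → 0: weight = 7, length = 2, mean = 7/2 ≈ 3.500
  cycle 0 → 2 → 0: weight = 8, length = 2, mean = 8/2 ≈ 4.000
  cycle 1 → 0 → 1: weight = 7, length = 2, mean = 7/2 ≈ 3.500
Minimum mean = 3.500, attained e.g. along the cycle 0 → 1 → 0 with weight 7 and length 2. So λ(A) = 7/2 = 7/2.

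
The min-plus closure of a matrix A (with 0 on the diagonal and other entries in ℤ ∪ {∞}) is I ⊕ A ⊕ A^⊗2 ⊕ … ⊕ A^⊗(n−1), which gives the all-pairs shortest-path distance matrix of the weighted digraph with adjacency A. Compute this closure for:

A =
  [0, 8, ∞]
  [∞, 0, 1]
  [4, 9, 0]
Closure =
  [0, 8, 9]
  [5, 0, 1]
  [4, 9, 0]

This is the Floyd-Warshall all-pairs shortest-path computation. For each intermediate vertex k = 0, 1, …, 2, update dist[i][j] ← min(dist[i][j], dist[i][k] + dist[k][j]). The final matrix gives, for each (i, j), the minimum total weight of any directed path from i to j (possibly empty when i = j).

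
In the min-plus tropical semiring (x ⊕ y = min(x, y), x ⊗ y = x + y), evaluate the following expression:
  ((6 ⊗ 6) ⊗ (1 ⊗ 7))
((6 ⊗ 6) ⊗ (1 ⊗ 7)) = 20

Expand innermost to outermost. Recall ⊕ takes the minimum of its arguments and ⊗ takes their sum. Working out the expression ((6 ⊗ 6) ⊗ (1 ⊗ 7)) gives 20.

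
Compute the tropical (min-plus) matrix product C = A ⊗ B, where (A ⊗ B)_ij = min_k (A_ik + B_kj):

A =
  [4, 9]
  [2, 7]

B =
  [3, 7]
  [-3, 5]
A ⊗ B =
  [6, 11]
  [4, 9]

Apply the min-plus product entry-by-entry:
  C[0][0] = min over k of (A[0][0] + B[0][0] = 4 + 3 = 7, A[0][1] + B[1][0] = 9 + -3 = 6) = 6 (attained at k = 1)
  C[0][1] = min over k of (A[0][0] + B[0][1] = 4 + 7 = 11, A[0][1] + B[1][1] = 9 + 5 = 14) = 11 (attained at k = 0)
  C[1][0] = min over k of (A[1][0] + B[0][0] = 2 + 3 = 5, A[1][1] + B[1][0] = 7 + -3 = 4) = 4 (attained at k = 1)
  C[1][1] = min over k of (A[1][0] + B[0][1] = 2 + 7 = 9, A[1][1] + B[1][1] = 7 + 5 = 12) = 9 (attained at k = 0)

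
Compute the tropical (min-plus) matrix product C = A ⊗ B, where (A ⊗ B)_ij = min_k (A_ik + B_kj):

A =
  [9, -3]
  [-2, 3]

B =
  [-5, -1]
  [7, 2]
A ⊗ B =
  [4, -1]
  [-7, -3]

Apply the min-plus product entry-by-entry:
  C[0][0] = min over k of (A[0][0] + B[0][0] = 9 + -5 = 4, A[0][1] + B[1][0] = -3 + 7 = 4) = 4 (attained at k = 0)
  C[0][1] = min over k of (A[0][0] + B[0][1] = 9 + -1 = 8, A[0][1] + B[1][1] = -3 + 2 = -1) = -1 (attained at k = 1)
  C[1][0] = min over k of (A[1][0] + B[0][0] = -2 + -5 = -7, A[1][1] + B[1][0] = 3 + 7 = 10) = -7 (attained at k = 0)
  C[1][1] = min over k of (A[1][0] + B[0][1] = -2 + -1 = -3, A[1][1] + B[1][1] = 3 + 2 = 5) = -3 (attained at k = 0)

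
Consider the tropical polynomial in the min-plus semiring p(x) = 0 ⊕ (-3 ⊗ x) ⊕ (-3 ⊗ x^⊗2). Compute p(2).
p(2) = -1

A tropical monomial a ⊗ x^⊗i evaluates to a + i · x. Evaluating each term at x = 2:
  Term 0 contributes 0 + 0 · 2 = 0
  Term 1 contributes -3 + 1 · 2 = -1
  Term 2 contributes -3 + 2 · 2 = 1
p(2) = ⊕ of these = min[0, -1, 1] = -1.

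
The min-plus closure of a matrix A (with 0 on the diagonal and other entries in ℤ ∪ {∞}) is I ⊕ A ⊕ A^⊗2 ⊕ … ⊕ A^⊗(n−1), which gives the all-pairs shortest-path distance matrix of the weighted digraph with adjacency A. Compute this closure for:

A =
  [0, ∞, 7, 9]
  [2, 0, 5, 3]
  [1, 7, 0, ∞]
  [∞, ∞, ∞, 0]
Closure =
  [0, 14, 7, 9]
  [2, 0, 5, 3]
  [1, 7, 0, 10]
  [∞, ∞, ∞, 0]

This is the Floyd-Warshall all-pairs shortest-path computation. For each intermediate vertex k = 0, 1, …, 3, update dist[i][j] ← min(dist[i][j], dist[i][k] + dist[k][j]). The final matrix gives, for each (i, j), the minimum total weight of any directed path from i to j (possibly empty when i = j).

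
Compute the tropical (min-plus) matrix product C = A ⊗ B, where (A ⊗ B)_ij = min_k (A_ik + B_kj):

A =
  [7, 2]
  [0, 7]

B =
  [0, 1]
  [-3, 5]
A ⊗ B =
  [-1, 7]
  [0, 1]

Apply the min-plus product entry-by-entry:
  C[0][0] = min over k of (A[0][0] + B[0][0] = 7 + 0 = 7, A[0][1] + B[1][0] = 2 + -3 = -1) = -1 (attained at k = 1)
  C[0][1] = min over k of (A[0][0] + B[0][1] = 7 + 1 = 8, A[0][1] + B[1][1] = 2 + 5 = 7) = 7 (attained at k = 1)
  C[1][0] = min over k of (A[1][0] + B[0][0] = 0 + 0 = 0, A[1][1] + B[1][0] = 7 + -3 = 4) = 0 (attained at k = 0)
  C[1][1] = min over k of (A[1][0] + B[0][1] = 0 + 1 = 1, A[1][1] + B[1][1] = 7 + 5 = 12) = 1 (attained at k = 0)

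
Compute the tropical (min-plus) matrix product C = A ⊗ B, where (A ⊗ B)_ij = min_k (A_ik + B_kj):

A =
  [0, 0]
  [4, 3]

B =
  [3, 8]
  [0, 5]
A ⊗ B =
  [0, 5]
  [3, 8]

Apply the min-plus product entry-by-entry:
  C[0][0] = min over k of (A[0][0] + B[0][0] = 0 + 3 = 3, A[0][1] + B[1][0] = 0 + 0 = 0) = 0 (attained at k = 1)
  C[0][1] = min over k of (A[0][0] + B[0][1] = 0 + 8 = 8, A[0][1] + B[1][1] = 0 + 5 = 5) = 5 (attained at k = 1)
  C[1][0] = min over k of (A[1][0] + B[0][0] = 4 + 3 = 7, A[1][1] + B[1][0] = 3 + 0 = 3) = 3 (attained at k = 1)
  C[1][1] = min over k of (A[1][0] + B[0][1] = 4 + 8 = 12, A[1][1] + B[1][1] = 3 + 5 = 8) = 8 (attained at k = 1)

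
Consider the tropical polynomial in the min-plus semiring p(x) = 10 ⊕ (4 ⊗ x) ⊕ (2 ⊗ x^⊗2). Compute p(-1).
p(-1) = 0

A tropical monomial a ⊗ x^⊗i evaluates to a + i · x. Evaluating each term at x = -1:
  Term 0 contributes 10 + 0 · -1 = 10
  Term 1 contributes 4 + 1 · -1 = 3
  Term 2 contributes 2 + 2 · -1 = 0
p(-1) = ⊕ of these = min[10, 3, 0] = 0.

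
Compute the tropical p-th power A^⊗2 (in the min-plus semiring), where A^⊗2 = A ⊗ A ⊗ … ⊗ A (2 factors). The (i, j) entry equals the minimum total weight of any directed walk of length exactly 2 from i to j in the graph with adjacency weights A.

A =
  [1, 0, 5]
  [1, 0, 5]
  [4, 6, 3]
A^⊗2 =
  [1, 0, 5]
  [1, 0, 5]
  [5, 4, 6]

Each entry (A^⊗2)_ij equals the minimum over all length-2 walks i = v_0 → v_1 → … → v_2 = j of Σ_t A[v_t][v_{t+1}]. For example, for (i, j) = (0, 2) we minimise over 3 possible intermediate vertex sequences; the minimum is 5, attained along the walk 0 → 1 → 2.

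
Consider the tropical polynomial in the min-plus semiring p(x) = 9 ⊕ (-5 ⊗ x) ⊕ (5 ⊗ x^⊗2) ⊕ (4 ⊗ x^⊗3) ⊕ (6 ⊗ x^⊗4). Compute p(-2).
p(-2) = -7

A tropical monomial a ⊗ x^⊗i evaluates to a + i · x. Evaluating each term at x = -2:
  Term 0 contributes 9 + 0 · -2 = 9
  Term 1 contributes -5 + 1 · -2 = -7
  Term 2 contributes 5 + 2 · -2 = 1
  Term 3 contributes 4 + 3 · -2 = -2
  Term 4 contributes 6 + 4 · -2 = -2
p(-2) = ⊕ of these = min[9, -7, 1, -2, -2] = -7.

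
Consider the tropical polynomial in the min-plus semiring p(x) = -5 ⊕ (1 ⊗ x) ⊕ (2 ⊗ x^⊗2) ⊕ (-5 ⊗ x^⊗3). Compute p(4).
p(4) = -5

A tropical monomial a ⊗ x^⊗i evaluates to a + i · x. Evaluating each term at x = 4:
  Term 0 contributes -5 + 0 · 4 = -5
  Term 1 contributes 1 + 1 · 4 = 5
  Term 2 contributes 2 + 2 · 4 = 10
  Term 3 contributes -5 + 3 · 4 = 7
p(4) = ⊕ of these = min[-5, 5, 10, 7] = -5.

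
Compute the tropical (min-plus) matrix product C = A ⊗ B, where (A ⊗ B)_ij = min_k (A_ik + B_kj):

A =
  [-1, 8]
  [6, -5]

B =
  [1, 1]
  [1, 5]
A ⊗ B =
  [0, 0]
  [-4, 0]

Apply the min-plus product entry-by-entry:
  C[0][0] = min over k of (A[0][0] + B[0][0] = -1 + 1 = 0, A[0][1] + B[1][0] = 8 + 1 = 9) = 0 (attained at k = 0)
  C[0][1] = min over k of (A[0][0] + B[0][1] = -1 + 1 = 0, A[0][1] + B[1][1] = 8 + 5 = 13) = 0 (attained at k = 0)
  C[1][0] = min over k of (A[1][0] + B[0][0] = 6 + 1 = 7, A[1][1] + B[1][0] = -5 + 1 = -4) = -4 (attained at k = 1)
  C[1][1] = min over k of (A[1][0] + B[0][1] = 6 + 1 = 7, A[1][1] + B[1][1] = -5 + 5 = 0) = 0 (attained at k = 1)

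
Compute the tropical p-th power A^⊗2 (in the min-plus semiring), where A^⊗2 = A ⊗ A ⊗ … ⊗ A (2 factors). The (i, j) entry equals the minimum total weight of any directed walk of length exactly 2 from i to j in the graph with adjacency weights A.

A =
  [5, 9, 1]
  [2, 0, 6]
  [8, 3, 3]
A^⊗2 =
  [9, 4, 4]
  [2, 0, 3]
  [5, 3, 6]

Each entry (A^⊗2)_ij equals the minimum over all length-2 walks i = v_0 → v_1 → … → v_2 = j of Σ_t A[v_t][v_{t+1}]. For example, for (i, j) = (0, 2) we minimise over 3 possible intermediate vertex sequences; the minimum is 4, attained along the walk 0 → 2 → 2.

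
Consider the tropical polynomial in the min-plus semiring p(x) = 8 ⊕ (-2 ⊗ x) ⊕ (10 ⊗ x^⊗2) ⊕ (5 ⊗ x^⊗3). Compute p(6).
p(6) = 4

A tropical monomial a ⊗ x^⊗i evaluates to a + i · x. Evaluating each term at x = 6:
  Term 0 contributes 8 + 0 · 6 = 8
  Term 1 contributes -2 + 1 · 6 = 4
  Term 2 contributes 10 + 2 · 6 = 22
  Term 3 contributes 5 + 3 · 6 = 23
p(6) = ⊕ of these = min[8, 4, 22, 23] = 4.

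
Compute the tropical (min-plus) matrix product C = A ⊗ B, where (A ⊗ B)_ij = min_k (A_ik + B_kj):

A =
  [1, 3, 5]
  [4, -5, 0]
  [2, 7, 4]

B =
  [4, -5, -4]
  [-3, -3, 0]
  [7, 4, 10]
A ⊗ B =
  [0, -4, -3]
  [-8, -8, -5]
  [4, -3, -2]

Apply the min-plus product entry-by-entry:
  C[0][0] = min over k of (A[0][0] + B[0][0] = 1 + 4 = 5, A[0][1] + B[1][0] = 3 + -3 = 0, A[0][2] + B[2][0] = 5 + 7 = 12) = 0 (attained at k = 1)
  C[0][1] = min over k of (A[0][0] + B[0][1] = 1 + -5 = -4, A[0][1] + B[1][1] = 3 + -3 = 0, A[0][2] + B[2][1] = 5 + 4 = 9) = -4 (attained at k = 0)
  C[0][2] = min over k of (A[0][0] + B[0][2] = 1 + -4 = -3, A[0][1] + B[1][2] = 3 + 0 = 3, A[0][2] + B[2][2] = 5 + 10 = 15) = -3 (attained at k = 0)
  C[1][0] = min over k of (A[1][0] + B[0][0] = 4 + 4 = 8, A[1][1] + B[1][0] = -5 + -3 = -8, A[1][2] + B[2][0] = 0 + 7 = 7) = -8 (attained at k = 1)
  C[1][1] = min over k of (A[1][0] + B[0][1] = 4 + -5 = -1, A[1][1] + B[1][1] = -5 + -3 = -8, A[1][2] + B[2][1] = 0 + 4 = 4) = -8 (attained at k = 1)
  C[1][2] = min over k of (A[1][0] + B[0][2] = 4 + -4 = 0, A[1][1] + B[1][2] = -5 + 0 = -5, A[1][2] + B[2][2] = 0 + 10 = 10) = -5 (attained at k = 1)
  C[2][0] = min over k of (A[2][0] + B[0][0] = 2 + 4 = 6, A[2][1] + B[1][0] = 7 + -3 = 4, A[2][2] + B[2][0] = 4 + 7 = 11) = 4 (attained at k = 1)
  C[2][1] = min over k of (A[2][0] + B[0][1] = 2 + -5 = -3, A[2][1] + B[1][1] = 7 + -3 = 4, A[2][2] + B[2][1] = 4 + 4 = 8) = -3 (attained at k = 0)
  C[2][2] = min over k of (A[2][0] + B[0][2] = 2 + -4 = -2, A[2][1] + B[1][2] = 7 + 0 = 7, A[2][2] + B[2][2] = 4 + 10 = 14) = -2 (attained at k = 0)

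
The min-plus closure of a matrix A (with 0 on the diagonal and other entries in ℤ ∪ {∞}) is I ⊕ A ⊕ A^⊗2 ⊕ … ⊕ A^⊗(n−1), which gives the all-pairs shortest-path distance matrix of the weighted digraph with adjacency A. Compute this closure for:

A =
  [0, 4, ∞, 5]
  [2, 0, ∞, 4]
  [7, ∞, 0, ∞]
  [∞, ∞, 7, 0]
Closure =
  [0, 4, 12, 5]
  [2, 0, 11, 4]
  [7, 11, 0, 12]
  [14, 18, 7, 0]

This is the Floyd-Warshall all-pairs shortest-path computation. For each intermediate vertex k = 0, 1, …, 3, update dist[i][j] ← min(dist[i][j], dist[i][k] + dist[k][j]). The final matrix gives, for each (i, j), the minimum total weight of any directed path from i to j (possibly empty when i = j).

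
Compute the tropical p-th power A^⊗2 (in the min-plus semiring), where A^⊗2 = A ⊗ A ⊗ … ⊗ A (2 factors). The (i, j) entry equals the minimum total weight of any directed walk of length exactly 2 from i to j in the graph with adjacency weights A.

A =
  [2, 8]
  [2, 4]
A^⊗2 =
  [4, 10]
  [4, 8]

Each entry (A^⊗2)_ij equals the minimum over all length-2 walks i = v_0 → v_1 → … → v_2 = j of Σ_t A[v_t][v_{t+1}]. For example, for (i, j) = (0, 1) we minimise over 2 possible intermediate vertex sequences; the minimum is 10, attained along the walk 0 → 0 → 1.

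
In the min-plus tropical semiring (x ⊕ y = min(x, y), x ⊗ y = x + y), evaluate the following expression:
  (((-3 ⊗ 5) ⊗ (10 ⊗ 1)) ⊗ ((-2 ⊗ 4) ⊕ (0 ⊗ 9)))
(((-3 ⊗ 5) ⊗ (10 ⊗ 1)) ⊗ ((-2 ⊗ 4) ⊕ (0 ⊗ 9))) = 15

Expand innermost to outermost. Recall ⊕ takes the minimum of its arguments and ⊗ takes their sum. Working out the expression (((-3 ⊗ 5) ⊗ (10 ⊗ 1)) ⊗ ((-2 ⊗ 4) ⊕ (0 ⊗ 9))) gives 15.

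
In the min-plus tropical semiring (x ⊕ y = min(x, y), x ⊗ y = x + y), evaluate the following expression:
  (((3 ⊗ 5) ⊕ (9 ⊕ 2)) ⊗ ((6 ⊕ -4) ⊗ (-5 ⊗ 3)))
(((3 ⊗ 5) ⊕ (9 ⊕ 2)) ⊗ ((6 ⊕ -4) ⊗ (-5 ⊗ 3))) = -4

Expand innermost to outermost. Recall ⊕ takes the minimum of its arguments and ⊗ takes their sum. Working out the expression (((3 ⊗ 5) ⊕ (9 ⊕ 2)) ⊗ ((6 ⊕ -4) ⊗ (-5 ⊗ 3))) gives -4.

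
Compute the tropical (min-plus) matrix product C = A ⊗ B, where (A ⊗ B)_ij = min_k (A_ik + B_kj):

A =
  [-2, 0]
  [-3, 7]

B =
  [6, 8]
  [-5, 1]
A ⊗ B =
  [-5, 1]
  [2, 5]

Apply the min-plus product entry-by-entry:
  C[0][0] = min over k of (A[0][0] + B[0][0] = -2 + 6 = 4, A[0][1] + B[1][0] = 0 + -5 = -5) = -5 (attained at k = 1)
  C[0][1] = min over k of (A[0][0] + B[0][1] = -2 + 8 = 6, A[0][1] + B[1][1] = 0 + 1 = 1) = 1 (attained at k = 1)
  C[1][0] = min over k of (A[1][0] + B[0][0] = -3 + 6 = 3, A[1][1] + B[1][0] = 7 + -5 = 2) = 2 (attained at k = 1)
  C[1][1] = min over k of (A[1][0] + B[0][1] = -3 + 8 = 5, A[1][1] + B[1][1] = 7 + 1 = 8) = 5 (attained at k = 0)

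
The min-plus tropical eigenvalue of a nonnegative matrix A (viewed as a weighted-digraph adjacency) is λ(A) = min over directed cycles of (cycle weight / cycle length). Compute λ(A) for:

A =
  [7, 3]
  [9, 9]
λ(A) = 6

Enumerate directed cycles and compute their means (weight / length). Sample:
  cycle 0 → 0: weight = 7, length = 1, mean = 7/1 ≈ 7.000
  cycle 1 → 1: weight = 9, length = 1, mean = 9/1 ≈ 9.000
  cycle 0 → 1 → 0: weight = 12, length = 2, mean = 12/2 ≈ 6.000
  cycle 1 → 0 → 1: weight = 12, length = 2, mean = 12/2 ≈ 6.000
Minimum mean = 6.000, attained e.g. along the cycle 0 → 1 → 0 with weight 12 and length 2. So λ(A) = 12/2 = 6.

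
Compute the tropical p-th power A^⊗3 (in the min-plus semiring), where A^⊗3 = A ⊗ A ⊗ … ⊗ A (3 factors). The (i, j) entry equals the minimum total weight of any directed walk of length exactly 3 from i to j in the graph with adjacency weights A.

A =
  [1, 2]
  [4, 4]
A^⊗3 =
  [3, 4]
  [6, 7]

Each entry (A^⊗3)_ij equals the minimum over all length-3 walks i = v_0 → v_1 → … → v_3 = j of Σ_t A[v_t][v_{t+1}]. For example, for (i, j) = (0, 1) we minimise over 4 possible intermediate vertex sequences; the minimum is 4, attained along the walk 0 → 0 → 0 → 1.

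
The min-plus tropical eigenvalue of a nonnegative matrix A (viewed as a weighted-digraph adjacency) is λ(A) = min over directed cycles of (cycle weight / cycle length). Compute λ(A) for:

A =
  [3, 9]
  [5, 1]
λ(A) = 1

Enumerate directed cycles and compute their means (weight / length). Sample:
  cycle 0 → 0: weight = 3, length = 1, mean = 3/1 ≈ 3.000
  cycle 1 → 1: weight = 1, length = 1, mean = 1/1 ≈ 1.000
  cycle 0 → 1 → 0: weight = 14, length = 2, mean = 14/2 ≈ 7.000
  cycle 1 → 0 → 1: weight = 14, length = 2, mean = 14/2 ≈ 7.000
Minimum mean = 1.000, attained e.g. along the cycle 1 → 1 with weight 1 and length 1. So λ(A) = 1/1 = 1.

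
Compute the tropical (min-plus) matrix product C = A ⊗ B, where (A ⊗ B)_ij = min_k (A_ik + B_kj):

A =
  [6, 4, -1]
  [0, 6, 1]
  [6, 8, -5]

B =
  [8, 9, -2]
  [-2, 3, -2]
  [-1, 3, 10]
A ⊗ B =
  [-2, 2, 2]
  [0, 4, -2]
  [-6, -2, 4]

Apply the min-plus product entry-by-entry:
  C[0][0] = min over k of (A[0][0] + B[0][0] = 6 + 8 = 14, A[0][1] + B[1][0] = 4 + -2 = 2, A[0][2] + B[2][0] = -1 + -1 = -2) = -2 (attained at k = 2)
  C[0][1] = min over k of (A[0][0] + B[0][1] = 6 + 9 = 15, A[0][1] + B[1][1] = 4 + 3 = 7, A[0][2] + B[2][1] = -1 + 3 = 2) = 2 (attained at k = 2)
  C[0][2] = min over k of (A[0][0] + B[0][2] = 6 + -2 = 4, A[0][1] + B[1][2] = 4 + -2 = 2, A[0][2] + B[2][2] = -1 + 10 = 9) = 2 (attained at k = 1)
  C[1][0] = min over k of (A[1][0] + B[0][0] = 0 + 8 = 8, A[1][1] + B[1][0] = 6 + -2 = 4, A[1][2] + B[2][0] = 1 + -1 = 0) = 0 (attained at k = 2)
  C[1][1] = min over k of (A[1][0] + B[0][1] = 0 + 9 = 9, A[1][1] + B[1][1] = 6 + 3 = 9, A[1][2] + B[2][1] = 1 + 3 = 4) = 4 (attained at k = 2)
  C[1][2] = min over k of (A[1][0] + B[0][2] = 0 + -2 = -2, A[1][1] + B[1][2] = 6 + -2 = 4, A[1][2] + B[2][2] = 1 + 10 = 11) = -2 (attained at k = 0)
  C[2][0] = min over k of (A[2][0] + B[0][0] = 6 + 8 = 14, A[2][1] + B[1][0] = 8 + -2 = 6, A[2][2] + B[2][0] = -5 + -1 = -6) = -6 (attained at k = 2)
  C[2][1] = min over k of (A[2][0] + B[0][1] = 6 + 9 = 15, A[2][1] + B[1][1] = 8 + 3 = 11, A[2][2] + B[2][1] = -5 + 3 = -2) = -2 (attained at k = 2)
  C[2][2] = min over k of (A[2][0] + B[0][2] = 6 + -2 = 4, A[2][1] + B[1][2] = 8 + -2 = 6, A[2][2] + B[2][2] = -5 + 10 = 5) = 4 (attained at k = 0)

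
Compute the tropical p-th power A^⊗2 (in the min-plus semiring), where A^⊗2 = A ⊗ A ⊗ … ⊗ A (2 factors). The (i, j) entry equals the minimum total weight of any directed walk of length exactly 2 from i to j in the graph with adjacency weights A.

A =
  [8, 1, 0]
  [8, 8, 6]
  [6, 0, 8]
A^⊗2 =
  [6, 0, 7]
  [12, 6, 8]
  [8, 7, 6]

Each entry (A^⊗2)_ij equals the minimum over all length-2 walks i = v_0 → v_1 → … → v_2 = j of Σ_t A[v_t][v_{t+1}]. For example, for (i, j) = (0, 2) we minimise over 3 possible intermediate vertex sequences; the minimum is 7, attained along the walk 0 → 1 → 2.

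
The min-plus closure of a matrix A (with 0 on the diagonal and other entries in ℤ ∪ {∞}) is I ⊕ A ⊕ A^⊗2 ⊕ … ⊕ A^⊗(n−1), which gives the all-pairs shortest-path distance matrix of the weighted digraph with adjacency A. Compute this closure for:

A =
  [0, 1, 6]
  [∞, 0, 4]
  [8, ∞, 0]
Closure =
  [0, 1, 5]
  [12, 0, 4]
  [8, 9, 0]

This is the Floyd-Warshall all-pairs shortest-path computation. For each intermediate vertex k = 0, 1, …, 2, update dist[i][j] ← min(dist[i][j], dist[i][k] + dist[k][j]). The final matrix gives, for each (i, j), the minimum total weight of any directed path from i to j (possibly empty when i = j).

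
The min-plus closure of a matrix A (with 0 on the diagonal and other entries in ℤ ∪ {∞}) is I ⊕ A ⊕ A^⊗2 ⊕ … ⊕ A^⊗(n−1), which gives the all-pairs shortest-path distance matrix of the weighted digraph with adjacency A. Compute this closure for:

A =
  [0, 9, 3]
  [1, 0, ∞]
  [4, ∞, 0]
Closure =
  [0, 9, 3]
  [1, 0, 4]
  [4, 13, 0]

This is the Floyd-Warshall all-pairs shortest-path computation. For each intermediate vertex k = 0, 1, …, 2, update dist[i][j] ← min(dist[i][j], dist[i][k] + dist[k][j]). The final matrix gives, for each (i, j), the minimum total weight of any directed path from i to j (possibly empty when i = j).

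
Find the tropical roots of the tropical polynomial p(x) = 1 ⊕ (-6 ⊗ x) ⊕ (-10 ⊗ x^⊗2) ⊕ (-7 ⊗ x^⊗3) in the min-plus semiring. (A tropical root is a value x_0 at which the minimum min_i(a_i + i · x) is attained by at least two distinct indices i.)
Roots: {-3, 4, 7}

Each tropical root is a break point of the lower envelope of the lines y = a_i + i · x (there are 4 lines, with slopes 0, 1, ..., 3). Only the lines that attain the minimum somewhere contribute to roots; other lines are dominated. Here the surviving (envelope) indices are i = 3, i = 2, i = 1, i = 0.
Intersections between consecutive envelope lines give the roots: for adjacent envelope indices i < j the intersection is x = (a_i − a_j) / (j − i). Reading off the sorted break points: {-3, 4, 7}.
Verification: at each break x_0, at least two indices attain the minimum of min_i(a_i + i · x_0).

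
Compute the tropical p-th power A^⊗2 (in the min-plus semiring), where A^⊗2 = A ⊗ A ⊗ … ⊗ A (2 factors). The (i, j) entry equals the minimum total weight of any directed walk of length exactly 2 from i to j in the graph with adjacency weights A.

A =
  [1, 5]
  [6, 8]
A^⊗2 =
  [2, 6]
  [7, 11]

Each entry (A^⊗2)_ij equals the minimum over all length-2 walks i = v_0 → v_1 → … → v_2 = j of Σ_t A[v_t][v_{t+1}]. For example, for (i, j) = (0, 1) we minimise over 2 possible intermediate vertex sequences; the minimum is 6, attained along the walk 0 → 0 → 1.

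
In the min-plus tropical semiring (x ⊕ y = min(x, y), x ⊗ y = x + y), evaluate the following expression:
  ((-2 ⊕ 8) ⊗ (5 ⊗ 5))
((-2 ⊕ 8) ⊗ (5 ⊗ 5)) = 8

Expand innermost to outermost. Recall ⊕ takes the minimum of its arguments and ⊗ takes their sum. Working out the expression ((-2 ⊕ 8) ⊗ (5 ⊗ 5)) gives 8.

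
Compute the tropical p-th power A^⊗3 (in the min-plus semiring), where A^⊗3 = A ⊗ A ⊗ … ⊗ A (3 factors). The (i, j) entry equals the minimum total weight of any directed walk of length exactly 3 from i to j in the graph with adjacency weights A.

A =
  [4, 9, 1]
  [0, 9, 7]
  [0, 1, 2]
A^⊗3 =
  [2, 4, 2]
  [1, 2, 3]
  [1, 2, 2]

Each entry (A^⊗3)_ij equals the minimum over all length-3 walks i = v_0 → v_1 → … → v_3 = j of Σ_t A[v_t][v_{t+1}]. For example, for (i, j) = (0, 2) we minimise over 9 possible intermediate vertex sequences; the minimum is 2, attained along the walk 0 → 2 → 0 → 2.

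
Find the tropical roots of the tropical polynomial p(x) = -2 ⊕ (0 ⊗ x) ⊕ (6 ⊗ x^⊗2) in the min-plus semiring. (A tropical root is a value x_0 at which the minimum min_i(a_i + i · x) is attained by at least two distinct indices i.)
Roots: {-6, -2}

Each tropical root is a break point of the lower envelope of the lines y = a_i + i · x (there are 3 lines, with slopes 0, 1, ..., 2). Only the lines that attain the minimum somewhere contribute to roots; other lines are dominated. Here the surviving (envelope) indices are i = 2, i = 1, i = 0.
Intersections between consecutive envelope lines give the roots: for adjacent envelope indices i < j the intersection is x = (a_i − a_j) / (j − i). Reading off the sorted break points: {-6, -2}.
Verification: at each break x_0, at least two indices attain the minimum of min_i(a_i + i · x_0).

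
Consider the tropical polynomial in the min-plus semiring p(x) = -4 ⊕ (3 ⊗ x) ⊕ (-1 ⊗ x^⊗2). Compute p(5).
p(5) = -4

A tropical monomial a ⊗ x^⊗i evaluates to a + i · x. Evaluating each term at x = 5:
  Term 0 contributes -4 + 0 · 5 = -4
  Term 1 contributes 3 + 1 · 5 = 8
  Term 2 contributes -1 + 2 · 5 = 9
p(5) = ⊕ of these = min[-4, 8, 9] = -4.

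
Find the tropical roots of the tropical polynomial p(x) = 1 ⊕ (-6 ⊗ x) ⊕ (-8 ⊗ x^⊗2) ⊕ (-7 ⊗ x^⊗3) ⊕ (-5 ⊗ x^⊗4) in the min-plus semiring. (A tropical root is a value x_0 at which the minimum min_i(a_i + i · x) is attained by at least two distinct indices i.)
Roots: {-2, -1, 2, 7}

Each tropical root is a break point of the lower envelope of the lines y = a_i + i · x (there are 5 lines, with slopes 0, 1, ..., 4). Only the lines that attain the minimum somewhere contribute to roots; other lines are dominated. Here the surviving (envelope) indices are i = 4, i = 3, i = 2, i = 1, i = 0.
Intersections between consecutive envelope lines give the roots: for adjacent envelope indices i < j the intersection is x = (a_i − a_j) / (j − i). Reading off the sorted break points: {-2, -1, 2, 7}.
Verification: at each break x_0, at least two indices attain the minimum of min_i(a_i + i · x_0).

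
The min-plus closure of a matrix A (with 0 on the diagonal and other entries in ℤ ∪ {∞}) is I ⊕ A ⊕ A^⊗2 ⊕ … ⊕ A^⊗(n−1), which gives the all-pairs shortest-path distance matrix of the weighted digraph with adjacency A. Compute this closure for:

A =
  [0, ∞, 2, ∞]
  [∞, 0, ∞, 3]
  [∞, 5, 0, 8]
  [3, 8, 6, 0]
Closure =
  [0, 7, 2, 10]
  [6, 0, 8, 3]
  [11, 5, 0, 8]
  [3, 8, 5, 0]

This is the Floyd-Warshall all-pairs shortest-path computation. For each intermediate vertex k = 0, 1, …, 3, update dist[i][j] ← min(dist[i][j], dist[i][k] + dist[k][j]). The final matrix gives, for each (i, j), the minimum total weight of any directed path from i to j (possibly empty when i = j).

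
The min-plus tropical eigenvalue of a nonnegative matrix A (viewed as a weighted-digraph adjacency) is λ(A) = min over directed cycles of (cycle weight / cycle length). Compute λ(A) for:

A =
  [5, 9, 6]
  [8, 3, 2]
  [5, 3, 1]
λ(A) = 1

Enumerate directed cycles and compute their means (weight / length). Sample:
  cycle 0 → 0: weight = 5, length = 1, mean = 5/1 ≈ 5.000
  cycle 1 → 1: weight = 3, length = 1, mean = 3/1 ≈ 3.000
  cycle 2 → 2: weight = 1, length = 1, mean = 1/1 ≈ 1.000
  cycle 0 → 1 → 0: weight = 17, length = 2, mean = 17/2 ≈ 8.500
  cycle 0 → 2 → 0: weight = 11, length = 2, mean = 11/2 ≈ 5.500
  cycle 1 → 0 → 1: weight = 17, length = 2, mean = 17/2 ≈ 8.500
Minimum mean = 1.000, attained e.g. along the cycle 2 → 2 with weight 1 and length 1. So λ(A) = 1/1 = 1.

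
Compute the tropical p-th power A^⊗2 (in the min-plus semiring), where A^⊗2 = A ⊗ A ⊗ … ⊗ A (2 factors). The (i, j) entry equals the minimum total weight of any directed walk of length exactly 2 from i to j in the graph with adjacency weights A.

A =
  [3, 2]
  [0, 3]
A^⊗2 =
  [2, 5]
  [3, 2]

Each entry (A^⊗2)_ij equals the minimum over all length-2 walks i = v_0 → v_1 → … → v_2 = j of Σ_t A[v_t][v_{t+1}]. For example, for (i, j) = (0, 1) we minimise over 2 possible intermediate vertex sequences; the minimum is 5, attained along the walk 0 → 0 → 1.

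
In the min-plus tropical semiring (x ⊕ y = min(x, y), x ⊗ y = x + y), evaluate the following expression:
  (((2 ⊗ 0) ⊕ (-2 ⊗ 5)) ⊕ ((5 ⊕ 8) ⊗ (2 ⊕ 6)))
(((2 ⊗ 0) ⊕ (-2 ⊗ 5)) ⊕ ((5 ⊕ 8) ⊗ (2 ⊕ 6))) = 2

Expand innermost to outermost. Recall ⊕ takes the minimum of its arguments and ⊗ takes their sum. Working out the expression (((2 ⊗ 0) ⊕ (-2 ⊗ 5)) ⊕ ((5 ⊕ 8) ⊗ (2 ⊕ 6))) gives 2.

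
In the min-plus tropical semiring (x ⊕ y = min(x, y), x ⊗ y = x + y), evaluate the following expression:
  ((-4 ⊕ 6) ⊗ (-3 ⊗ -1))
((-4 ⊕ 6) ⊗ (-3 ⊗ -1)) = -8

Expand innermost to outermost. Recall ⊕ takes the minimum of its arguments and ⊗ takes their sum. Working out the expression ((-4 ⊕ 6) ⊗ (-3 ⊗ -1)) gives -8.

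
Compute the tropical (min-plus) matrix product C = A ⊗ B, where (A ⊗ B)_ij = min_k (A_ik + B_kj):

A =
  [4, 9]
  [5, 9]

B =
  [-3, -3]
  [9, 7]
A ⊗ B =
  [1, 1]
  [2, 2]

Apply the min-plus product entry-by-entry:
  C[0][0] = min over k of (A[0][0] + B[0][0] = 4 + -3 = 1, A[0][1] + B[1][0] = 9 + 9 = 18) = 1 (attained at k = 0)
  C[0][1] = min over k of (A[0][0] + B[0][1] = 4 + -3 = 1, A[0][1] + B[1][1] = 9 + 7 = 16) = 1 (attained at k = 0)
  C[1][0] = min over k of (A[1][0] + B[0][0] = 5 + -3 = 2, A[1][1] + B[1][0] = 9 + 9 = 18) = 2 (attained at k = 0)
  C[1][1] = min over k of (A[1][0] + B[0][1] = 5 + -3 = 2, A[1][1] + B[1][1] = 9 + 7 = 16) = 2 (attained at k = 0)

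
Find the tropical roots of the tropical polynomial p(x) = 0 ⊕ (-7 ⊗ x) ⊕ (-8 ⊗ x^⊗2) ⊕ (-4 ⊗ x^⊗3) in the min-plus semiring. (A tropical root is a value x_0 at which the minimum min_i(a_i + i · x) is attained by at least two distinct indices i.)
Roots: {-4, 1, 7}

Each tropical root is a break point of the lower envelope of the lines y = a_i + i · x (there are 4 lines, with slopes 0, 1, ..., 3). Only the lines that attain the minimum somewhere contribute to roots; other lines are dominated. Here the surviving (envelope) indices are i = 3, i = 2, i = 1, i = 0.
Intersections between consecutive envelope lines give the roots: for adjacent envelope indices i < j the intersection is x = (a_i − a_j) / (j − i). Reading off the sorted break points: {-4, 1, 7}.
Verification: at each break x_0, at least two indices attain the minimum of min_i(a_i + i · x_0).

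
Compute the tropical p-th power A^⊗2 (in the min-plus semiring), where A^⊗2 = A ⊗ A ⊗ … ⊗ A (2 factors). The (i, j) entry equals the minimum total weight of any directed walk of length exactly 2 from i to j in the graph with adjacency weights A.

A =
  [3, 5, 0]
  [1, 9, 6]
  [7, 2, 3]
A^⊗2 =
  [6, 2, 3]
  [4, 6, 1]
  [3, 5, 6]

Each entry (A^⊗2)_ij equals the minimum over all length-2 walks i = v_0 → v_1 → … → v_2 = j of Σ_t A[v_t][v_{t+1}]. For example, for (i, j) = (0, 2) we minimise over 3 possible intermediate vertex sequences; the minimum is 3, attained along the walk 0 → 0 → 2.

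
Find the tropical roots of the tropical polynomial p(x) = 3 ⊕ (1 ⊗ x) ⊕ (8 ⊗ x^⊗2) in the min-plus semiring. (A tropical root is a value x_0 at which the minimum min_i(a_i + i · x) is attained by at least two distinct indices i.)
Roots: {-7, 2}

Each tropical root is a break point of the lower envelope of the lines y = a_i + i · x (there are 3 lines, with slopes 0, 1, ..., 2). Only the lines that attain the minimum somewhere contribute to roots; other lines are dominated. Here the surviving (envelope) indices are i = 2, i = 1, i = 0.
Intersections between consecutive envelope lines give the roots: for adjacent envelope indices i < j the intersection is x = (a_i − a_j) / (j − i). Reading off the sorted break points: {-7, 2}.
Verification: at each break x_0, at least two indices attain the minimum of min_i(a_i + i · x_0).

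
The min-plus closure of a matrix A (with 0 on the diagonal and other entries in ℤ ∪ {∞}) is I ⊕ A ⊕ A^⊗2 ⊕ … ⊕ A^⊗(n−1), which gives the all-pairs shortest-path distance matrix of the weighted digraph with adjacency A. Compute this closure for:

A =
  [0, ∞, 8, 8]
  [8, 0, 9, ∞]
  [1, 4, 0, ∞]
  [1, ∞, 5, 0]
Closure =
  [0, 12, 8, 8]
  [8, 0, 9, 16]
  [1, 4, 0, 9]
  [1, 9, 5, 0]

This is the Floyd-Warshall all-pairs shortest-path computation. For each intermediate vertex k = 0, 1, …, 3, update dist[i][j] ← min(dist[i][j], dist[i][k] + dist[k][j]). The final matrix gives, for each (i, j), the minimum total weight of any directed path from i to j (possibly empty when i = j).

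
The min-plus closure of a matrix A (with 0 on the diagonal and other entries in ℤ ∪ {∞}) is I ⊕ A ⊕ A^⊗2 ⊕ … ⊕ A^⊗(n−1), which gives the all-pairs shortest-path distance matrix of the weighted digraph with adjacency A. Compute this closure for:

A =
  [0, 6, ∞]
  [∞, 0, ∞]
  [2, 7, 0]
Closure =
  [0, 6, ∞]
  [∞, 0, ∞]
  [2, 7, 0]

This is the Floyd-Warshall all-pairs shortest-path computation. For each intermediate vertex k = 0, 1, …, 2, update dist[i][j] ← min(dist[i][j], dist[i][k] + dist[k][j]). The final matrix gives, for each (i, j), the minimum total weight of any directed path from i to j (possibly empty when i = j).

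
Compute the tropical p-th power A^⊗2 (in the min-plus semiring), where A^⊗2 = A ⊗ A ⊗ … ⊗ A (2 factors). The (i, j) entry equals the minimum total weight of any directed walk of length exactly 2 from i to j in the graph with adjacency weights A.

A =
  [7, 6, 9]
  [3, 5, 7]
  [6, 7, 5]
A^⊗2 =
  [9, 11, 13]
  [8, 9, 12]
  [10, 12, 10]

Each entry (A^⊗2)_ij equals the minimum over all length-2 walks i = v_0 → v_1 → … → v_2 = j of Σ_t A[v_t][v_{t+1}]. For example, for (i, j) = (0, 2) we minimise over 3 possible intermediate vertex sequences; the minimum is 13, attained along the walk 0 → 1 → 2.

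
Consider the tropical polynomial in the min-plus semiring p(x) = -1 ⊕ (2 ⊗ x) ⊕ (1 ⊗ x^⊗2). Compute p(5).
p(5) = -1

A tropical monomial a ⊗ x^⊗i evaluates to a + i · x. Evaluating each term at x = 5:
  Term 0 contributes -1 + 0 · 5 = -1
  Term 1 contributes 2 + 1 · 5 = 7
  Term 2 contributes 1 + 2 · 5 = 11
p(5) = ⊕ of these = min[-1, 7, 11] = -1.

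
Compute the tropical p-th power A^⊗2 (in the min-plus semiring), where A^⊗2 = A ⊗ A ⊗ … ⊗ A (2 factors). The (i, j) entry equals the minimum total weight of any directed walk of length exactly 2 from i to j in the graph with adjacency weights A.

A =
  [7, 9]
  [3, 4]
A^⊗2 =
  [12, 13]
  [7, 8]

Each entry (A^⊗2)_ij equals the minimum over all length-2 walks i = v_0 → v_1 → … → v_2 = j of Σ_t A[v_t][v_{t+1}]. For example, for (i, j) = (0, 1) we minimise over 2 possible intermediate vertex sequences; the minimum is 13, attained along the walk 0 → 1 → 1.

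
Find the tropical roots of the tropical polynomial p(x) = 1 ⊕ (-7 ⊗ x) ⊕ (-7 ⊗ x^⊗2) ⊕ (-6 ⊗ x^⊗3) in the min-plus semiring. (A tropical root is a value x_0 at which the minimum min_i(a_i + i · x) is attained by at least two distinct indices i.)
Roots: {-1, 0, 8}

Each tropical root is a break point of the lower envelope of the lines y = a_i + i · x (there are 4 lines, with slopes 0, 1, ..., 3). Only the lines that attain the minimum somewhere contribute to roots; other lines are dominated. Here the surviving (envelope) indices are i = 3, i = 2, i = 1, i = 0.
Intersections between consecutive envelope lines give the roots: for adjacent envelope indices i < j the intersection is x = (a_i − a_j) / (j − i). Reading off the sorted break points: {-1, 0, 8}.
Verification: at each break x_0, at least two indices attain the minimum of min_i(a_i + i · x_0).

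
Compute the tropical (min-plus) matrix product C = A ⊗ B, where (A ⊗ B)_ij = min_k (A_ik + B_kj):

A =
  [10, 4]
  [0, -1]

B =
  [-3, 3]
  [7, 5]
A ⊗ B =
  [7, 9]
  [-3, 3]

Apply the min-plus product entry-by-entry:
  C[0][0] = min over k of (A[0][0] + B[0][0] = 10 + -3 = 7, A[0][1] + B[1][0] = 4 + 7 = 11) = 7 (attained at k = 0)
  C[0][1] = min over k of (A[0][0] + B[0][1] = 10 + 3 = 13, A[0][1] + B[1][1] = 4 + 5 = 9) = 9 (attained at k = 1)
  C[1][0] = min over k of (A[1][0] + B[0][0] = 0 + -3 = -3, A[1][1] + B[1][0] = -1 + 7 = 6) = -3 (attained at k = 0)
  C[1][1] = min over k of (A[1][0] + B[0][1] = 0 + 3 = 3, A[1][1] + B[1][1] = -1 + 5 = 4) = 3 (attained at k = 0)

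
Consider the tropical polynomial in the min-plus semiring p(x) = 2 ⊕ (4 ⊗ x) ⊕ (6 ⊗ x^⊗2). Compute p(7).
p(7) = 2

A tropical monomial a ⊗ x^⊗i evaluates to a + i · x. Evaluating each term at x = 7:
  Term 0 contributes 2 + 0 · 7 = 2
  Term 1 contributes 4 + 1 · 7 = 11
  Term 2 contributes 6 + 2 · 7 = 20
p(7) = ⊕ of these = min[2, 11, 20] = 2.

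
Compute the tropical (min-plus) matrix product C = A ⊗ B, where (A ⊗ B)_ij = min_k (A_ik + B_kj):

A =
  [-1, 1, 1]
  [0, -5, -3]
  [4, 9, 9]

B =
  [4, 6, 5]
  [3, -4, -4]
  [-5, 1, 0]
A ⊗ B =
  [-4, -3, -3]
  [-8, -9, -9]
  [4, 5, 5]

Apply the min-plus product entry-by-entry:
  C[0][0] = min over k of (A[0][0] + B[0][0] = -1 + 4 = 3, A[0][1] + B[1][0] = 1 + 3 = 4, A[0][2] + B[2][0] = 1 + -5 = -4) = -4 (attained at k = 2)
  C[0][1] = min over k of (A[0][0] + B[0][1] = -1 + 6 = 5, A[0][1] + B[1][1] = 1 + -4 = -3, A[0][2] + B[2][1] = 1 + 1 = 2) = -3 (attained at k = 1)
  C[0][2] = min over k of (A[0][0] + B[0][2] = -1 + 5 = 4, A[0][1] + B[1][2] = 1 + -4 = -3, A[0][2] + B[2][2] = 1 + 0 = 1) = -3 (attained at k = 1)
  C[1][0] = min over k of (A[1][0] + B[0][0] = 0 + 4 = 4, A[1][1] + B[1][0] = -5 + 3 = -2, A[1][2] + B[2][0] = -3 + -5 = -8) = -8 (attained at k = 2)
  C[1][1] = min over k of (A[1][0] + B[0][1] = 0 + 6 = 6, A[1][1] + B[1][1] = -5 + -4 = -9, A[1][2] + B[2][1] = -3 + 1 = -2) = -9 (attained at k = 1)
  C[1][2] = min over k of (A[1][0] + B[0][2] = 0 + 5 = 5, A[1][1] + B[1][2] = -5 + -4 = -9, A[1][2] + B[2][2] = -3 + 0 = -3) = -9 (attained at k = 1)
  C[2][0] = min over k of (A[2][0] + B[0][0] = 4 + 4 = 8, A[2][1] + B[1][0] = 9 + 3 = 12, A[2][2] + B[2][0] = 9 + -5 = 4) = 4 (attained at k = 2)
  C[2][1] = min over k of (A[2][0] + B[0][1] = 4 + 6 = 10, A[2][1] + B[1][1] = 9 + -4 = 5, A[2][2] + B[2][1] = 9 + 1 = 10) = 5 (attained at k = 1)
  C[2][2] = min over k of (A[2][0] + B[0][2] = 4 + 5 = 9, A[2][1] + B[1][2] = 9 + -4 = 5, A[2][2] + B[2][2] = 9 + 0 = 9) = 5 (attained at k = 1)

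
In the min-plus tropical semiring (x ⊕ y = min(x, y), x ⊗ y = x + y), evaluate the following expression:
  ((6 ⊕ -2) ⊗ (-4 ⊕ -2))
((6 ⊕ -2) ⊗ (-4 ⊕ -2)) = -6

Expand innermost to outermost. Recall ⊕ takes the minimum of its arguments and ⊗ takes their sum. Working out the expression ((6 ⊕ -2) ⊗ (-4 ⊕ -2)) gives -6.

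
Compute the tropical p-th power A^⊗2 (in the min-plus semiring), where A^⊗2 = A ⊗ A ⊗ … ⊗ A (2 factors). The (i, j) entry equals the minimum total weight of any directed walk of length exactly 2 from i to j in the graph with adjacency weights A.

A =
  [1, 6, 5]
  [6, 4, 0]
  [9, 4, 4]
A^⊗2 =
  [2, 7, 6]
  [7, 4, 4]
  [10, 8, 4]

Each entry (A^⊗2)_ij equals the minimum over all length-2 walks i = v_0 → v_1 → … → v_2 = j of Σ_t A[v_t][v_{t+1}]. For example, for (i, j) = (0, 2) we minimise over 3 possible intermediate vertex sequences; the minimum is 6, attained along the walk 0 → 0 → 2.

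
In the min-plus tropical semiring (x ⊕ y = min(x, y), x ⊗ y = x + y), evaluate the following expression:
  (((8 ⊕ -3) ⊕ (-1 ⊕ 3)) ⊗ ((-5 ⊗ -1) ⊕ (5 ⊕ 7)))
(((8 ⊕ -3) ⊕ (-1 ⊕ 3)) ⊗ ((-5 ⊗ -1) ⊕ (5 ⊕ 7))) = -9

Expand innermost to outermost. Recall ⊕ takes the minimum of its arguments and ⊗ takes their sum. Working out the expression (((8 ⊕ -3) ⊕ (-1 ⊕ 3)) ⊗ ((-5 ⊗ -1) ⊕ (5 ⊕ 7))) gives -9.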